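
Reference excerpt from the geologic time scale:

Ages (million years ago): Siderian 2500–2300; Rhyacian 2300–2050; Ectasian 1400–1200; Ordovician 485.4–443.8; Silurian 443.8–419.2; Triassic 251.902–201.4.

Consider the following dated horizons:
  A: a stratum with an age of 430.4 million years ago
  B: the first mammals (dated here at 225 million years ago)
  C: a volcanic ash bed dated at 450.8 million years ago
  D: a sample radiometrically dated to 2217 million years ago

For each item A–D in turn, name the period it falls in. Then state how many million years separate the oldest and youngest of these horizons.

A — Silurian; B — Triassic; C — Ordovician; D — Rhyacian; span 1992 million years

Match each age against the start–end ranges in the excerpt: A = 430.4 Ma → Silurian (443.8–419.2); B = 225 Ma → Triassic (251.902–201.4); C = 450.8 Ma → Ordovician (485.4–443.8); D = 2217 Ma → Rhyacian (2300–2050).
The largest age is 2217 Ma and the smallest is 225 Ma; their difference is 1992 Myr.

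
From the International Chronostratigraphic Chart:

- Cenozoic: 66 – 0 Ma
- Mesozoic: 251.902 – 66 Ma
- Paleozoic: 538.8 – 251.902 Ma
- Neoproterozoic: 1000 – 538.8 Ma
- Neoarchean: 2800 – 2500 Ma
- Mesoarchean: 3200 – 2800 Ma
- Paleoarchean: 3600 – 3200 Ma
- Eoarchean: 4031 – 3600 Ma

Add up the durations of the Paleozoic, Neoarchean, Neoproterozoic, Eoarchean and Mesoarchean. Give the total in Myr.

1879.098 million years

Each duration: Paleozoic = 286.898; Neoarchean = 300; Neoproterozoic = 461.2; Eoarchean = 431; Mesoarchean = 400.
Sum: 286.898 + 300 + 461.2 + 431 + 400 = 1879.098 Myr.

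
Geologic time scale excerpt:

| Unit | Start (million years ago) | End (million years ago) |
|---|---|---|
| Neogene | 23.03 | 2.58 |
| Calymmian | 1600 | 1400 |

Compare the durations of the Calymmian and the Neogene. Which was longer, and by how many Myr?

Calymmian: 1600 − 1400 = 200 Myr.
Neogene: 23.03 − 2.58 = 20.45 Myr.
Difference: 200 − 20.45 = 179.55 Myr, so the Calymmian was longer.

Calymmian, by 179.55 million years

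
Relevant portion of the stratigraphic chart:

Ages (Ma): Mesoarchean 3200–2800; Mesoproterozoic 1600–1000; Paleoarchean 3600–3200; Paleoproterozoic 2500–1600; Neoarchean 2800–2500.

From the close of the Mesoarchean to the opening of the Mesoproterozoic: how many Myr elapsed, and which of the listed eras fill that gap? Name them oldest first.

1200 million years; Neoarchean, Paleoproterozoic

The Mesoarchean closes at 2800 Ma and the Mesoproterozoic opens at 1600 Ma, so the interval is 2800 − 1600 = 1200 Myr.
An era fits inside if it starts at or after 2800 Ma and ends at or before 1600 Ma; oldest first that gives Neoarchean, Paleoproterozoic.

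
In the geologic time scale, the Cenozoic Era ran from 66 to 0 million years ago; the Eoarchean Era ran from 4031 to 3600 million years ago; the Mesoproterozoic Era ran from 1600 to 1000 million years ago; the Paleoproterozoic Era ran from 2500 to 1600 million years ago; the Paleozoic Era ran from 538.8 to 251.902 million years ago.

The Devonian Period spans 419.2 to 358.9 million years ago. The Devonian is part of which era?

Paleozoic

The Devonian (419.2–358.9 Ma) lies entirely within 538.8–251.902 Ma, the Paleozoic Era.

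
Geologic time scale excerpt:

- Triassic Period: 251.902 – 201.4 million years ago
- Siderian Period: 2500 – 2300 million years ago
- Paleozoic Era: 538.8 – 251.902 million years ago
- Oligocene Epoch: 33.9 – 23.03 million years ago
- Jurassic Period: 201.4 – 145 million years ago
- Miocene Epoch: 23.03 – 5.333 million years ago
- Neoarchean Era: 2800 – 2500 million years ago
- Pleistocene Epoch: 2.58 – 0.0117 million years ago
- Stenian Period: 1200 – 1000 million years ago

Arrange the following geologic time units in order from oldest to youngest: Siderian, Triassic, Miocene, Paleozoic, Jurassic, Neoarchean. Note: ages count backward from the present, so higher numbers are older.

Read off each span (Ma): Siderian 2500–2300; Triassic 251.902–201.4; Miocene 23.03–5.333; Paleozoic 538.8–251.902; Jurassic 201.4–145; Neoarchean 2800–2500.
Larger Ma is older, so oldest→youngest is Neoarchean, Siderian, Paleozoic, Triassic, Jurassic, Miocene.

Neoarchean, then Siderian, then Paleozoic, then Triassic, then Jurassic, then Miocene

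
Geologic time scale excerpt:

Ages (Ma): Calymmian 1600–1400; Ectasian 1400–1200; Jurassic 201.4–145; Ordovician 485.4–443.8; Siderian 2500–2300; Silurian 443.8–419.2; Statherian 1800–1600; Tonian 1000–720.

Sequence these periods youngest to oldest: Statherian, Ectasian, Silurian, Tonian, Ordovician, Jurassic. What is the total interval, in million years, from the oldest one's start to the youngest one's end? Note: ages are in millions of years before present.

Jurassic → Silurian → Ordovician → Tonian → Ectasian → Statherian; total span 1655 Myr

Start ages (Ma): Statherian 1800, Ectasian 1400, Tonian 1000, Ordovician 485.4, Silurian 443.8, Jurassic 201.4.
Ordered youngest to oldest: Jurassic, Silurian, Ordovician, Tonian, Ectasian, Statherian.
Span = 1800 − 145 = 1655 Myr.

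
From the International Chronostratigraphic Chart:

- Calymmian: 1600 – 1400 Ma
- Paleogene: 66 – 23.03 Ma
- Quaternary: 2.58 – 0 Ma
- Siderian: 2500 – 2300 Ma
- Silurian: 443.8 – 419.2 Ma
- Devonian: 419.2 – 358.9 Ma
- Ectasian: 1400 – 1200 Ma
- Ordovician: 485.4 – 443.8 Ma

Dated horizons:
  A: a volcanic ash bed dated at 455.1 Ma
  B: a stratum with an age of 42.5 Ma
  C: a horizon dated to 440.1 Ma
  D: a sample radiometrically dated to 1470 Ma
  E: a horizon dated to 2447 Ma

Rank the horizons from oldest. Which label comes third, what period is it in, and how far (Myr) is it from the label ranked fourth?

A, in the Ordovician; 15 million years to C

Larger Ma means older, so oldest first: E 2447 > D 1470 > A 455.1 > C 440.1 > B 42.5.
Counting 3 along gives A (455.1 Ma); the excerpt puts that inside the Ordovician, 485.4–443.8 Ma.
Next in line is C (440.1 Ma), and 455.1 − 440.1 = 15 Myr.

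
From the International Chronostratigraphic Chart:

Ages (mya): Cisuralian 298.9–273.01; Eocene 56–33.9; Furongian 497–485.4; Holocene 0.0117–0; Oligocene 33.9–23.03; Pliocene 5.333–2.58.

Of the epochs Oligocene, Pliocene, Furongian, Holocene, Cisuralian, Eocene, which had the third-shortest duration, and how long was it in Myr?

Durations: Oligocene 10.87; Pliocene 2.753; Furongian 11.6; Holocene 0.0117; Cisuralian 25.89; Eocene 22.1 Myr.
Sorted shortest-first: Holocene (0.0117), Pliocene (2.753), Oligocene (10.87), Furongian (11.6), Eocene (22.1), Cisuralian (25.89).
The third shortest is Oligocene at 10.87 Myr.

Oligocene, 10.87 million years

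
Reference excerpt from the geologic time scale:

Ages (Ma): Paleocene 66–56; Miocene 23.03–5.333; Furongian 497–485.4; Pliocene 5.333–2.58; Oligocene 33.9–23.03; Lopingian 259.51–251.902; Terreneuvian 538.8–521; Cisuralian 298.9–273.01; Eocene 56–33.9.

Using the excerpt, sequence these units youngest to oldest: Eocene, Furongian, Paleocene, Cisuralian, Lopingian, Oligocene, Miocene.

Read off each span (Ma): Eocene 56–33.9; Furongian 497–485.4; Paleocene 66–56; Cisuralian 298.9–273.01; Lopingian 259.51–251.902; Oligocene 33.9–23.03; Miocene 23.03–5.333.
Larger Ma is older, so oldest→youngest is Furongian, Cisuralian, Lopingian, Paleocene, Eocene, Oligocene, Miocene; reverse it for youngest→oldest.

Miocene → Oligocene → Eocene → Paleocene → Lopingian → Cisuralian → Furongian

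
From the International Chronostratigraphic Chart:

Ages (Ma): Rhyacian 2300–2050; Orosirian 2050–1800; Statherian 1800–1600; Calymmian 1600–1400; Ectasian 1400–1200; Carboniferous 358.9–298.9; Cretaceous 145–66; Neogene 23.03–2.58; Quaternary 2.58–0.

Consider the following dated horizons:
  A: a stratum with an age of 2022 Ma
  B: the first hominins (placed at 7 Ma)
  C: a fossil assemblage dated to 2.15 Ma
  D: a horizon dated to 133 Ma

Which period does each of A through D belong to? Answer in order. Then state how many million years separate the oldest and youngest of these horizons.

A: 2022 Ma lies in 2050–1800 Ma, so Orosirian.
B: 7 Ma lies in 23.03–2.58 Ma, so Neogene.
C: 2.15 Ma lies in 2.58–0 Ma, so Quaternary.
D: 133 Ma lies in 145–66 Ma, so Cretaceous.
Oldest = 2022 Ma, youngest = 2.15 Ma → span 2019.85 Myr.

A — Orosirian; B — Neogene; C — Quaternary; D — Cretaceous; span 2019.85 million years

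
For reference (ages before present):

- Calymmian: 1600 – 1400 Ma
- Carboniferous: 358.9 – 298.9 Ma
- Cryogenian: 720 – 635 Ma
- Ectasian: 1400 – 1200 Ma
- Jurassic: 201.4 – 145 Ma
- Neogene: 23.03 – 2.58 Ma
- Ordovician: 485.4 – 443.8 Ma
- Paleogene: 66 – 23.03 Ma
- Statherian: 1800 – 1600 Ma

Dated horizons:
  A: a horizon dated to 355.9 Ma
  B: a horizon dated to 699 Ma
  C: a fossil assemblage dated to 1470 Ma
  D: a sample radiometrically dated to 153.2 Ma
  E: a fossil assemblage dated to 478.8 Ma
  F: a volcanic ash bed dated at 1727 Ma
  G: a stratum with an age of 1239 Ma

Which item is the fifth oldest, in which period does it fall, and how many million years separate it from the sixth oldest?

Sorted oldest-first by Ma: F (1727), C (1470), G (1239), B (699), E (478.8), A (355.9), D (153.2).
The fifth oldest is E at 478.8 Ma, which lies in 485.4–443.8 Ma: the Ordovician.
The sixth oldest is A at 355.9 Ma; separation = |478.8 − 355.9| = 122.9 Myr.

E, in the Ordovician; 122.9 million years to A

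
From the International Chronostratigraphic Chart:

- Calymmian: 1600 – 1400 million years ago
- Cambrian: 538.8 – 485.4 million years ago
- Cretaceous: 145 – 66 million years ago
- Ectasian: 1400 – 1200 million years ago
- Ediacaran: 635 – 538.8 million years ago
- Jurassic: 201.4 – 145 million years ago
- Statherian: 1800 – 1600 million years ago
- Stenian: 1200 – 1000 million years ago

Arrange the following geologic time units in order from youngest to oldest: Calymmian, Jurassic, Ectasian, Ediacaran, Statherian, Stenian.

Read off each span (Ma): Calymmian 1600–1400; Jurassic 201.4–145; Ectasian 1400–1200; Ediacaran 635–538.8; Statherian 1800–1600; Stenian 1200–1000.
Larger Ma is older, so oldest→youngest is Statherian, Calymmian, Ectasian, Stenian, Ediacaran, Jurassic; reverse it for youngest→oldest.

Jurassic → Ediacaran → Stenian → Ectasian → Calymmian → Statherian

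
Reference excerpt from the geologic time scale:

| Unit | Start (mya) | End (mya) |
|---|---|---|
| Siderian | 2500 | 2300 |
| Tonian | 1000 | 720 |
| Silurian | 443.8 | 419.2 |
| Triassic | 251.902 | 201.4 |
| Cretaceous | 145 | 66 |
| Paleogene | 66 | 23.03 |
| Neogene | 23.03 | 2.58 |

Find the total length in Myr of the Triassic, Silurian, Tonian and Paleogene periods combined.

Each duration: Triassic = 50.502; Silurian = 24.6; Tonian = 280; Paleogene = 42.97.
Sum: 50.502 + 24.6 + 280 + 42.97 = 398.072 Myr.

398.072 million years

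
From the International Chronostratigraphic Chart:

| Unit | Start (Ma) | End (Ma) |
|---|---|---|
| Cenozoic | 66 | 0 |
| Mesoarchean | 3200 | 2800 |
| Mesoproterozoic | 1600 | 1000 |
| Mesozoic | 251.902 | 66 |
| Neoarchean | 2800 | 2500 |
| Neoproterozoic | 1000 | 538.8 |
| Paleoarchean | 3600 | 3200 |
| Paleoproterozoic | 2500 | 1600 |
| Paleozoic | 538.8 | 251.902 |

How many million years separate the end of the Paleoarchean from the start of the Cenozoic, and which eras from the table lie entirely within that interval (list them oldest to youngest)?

The Paleoarchean closes at 3200 Ma and the Cenozoic opens at 66 Ma, so the interval is 3200 − 66 = 3134 Myr.
An era fits inside if it starts at or after 3200 Ma and ends at or before 66 Ma; oldest first that gives Mesoarchean, Neoarchean, Paleoproterozoic, Mesoproterozoic, Neoproterozoic, Paleozoic, Mesozoic.

3134 million years; Mesoarchean, Neoarchean, Paleoproterozoic, Mesoproterozoic, Neoproterozoic, Paleozoic, Mesozoic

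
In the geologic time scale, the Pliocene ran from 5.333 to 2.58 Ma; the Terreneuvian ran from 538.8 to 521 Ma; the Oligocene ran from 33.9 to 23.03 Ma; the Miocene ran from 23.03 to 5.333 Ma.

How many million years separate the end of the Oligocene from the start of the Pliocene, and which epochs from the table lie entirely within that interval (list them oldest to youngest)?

17.697 million years; Miocene

The Oligocene closes at 23.03 Ma and the Pliocene opens at 5.333 Ma, so the interval is 23.03 − 5.333 = 17.697 Myr.
An epoch fits inside if it starts at or after 23.03 Ma and ends at or before 5.333 Ma; oldest first that gives Miocene.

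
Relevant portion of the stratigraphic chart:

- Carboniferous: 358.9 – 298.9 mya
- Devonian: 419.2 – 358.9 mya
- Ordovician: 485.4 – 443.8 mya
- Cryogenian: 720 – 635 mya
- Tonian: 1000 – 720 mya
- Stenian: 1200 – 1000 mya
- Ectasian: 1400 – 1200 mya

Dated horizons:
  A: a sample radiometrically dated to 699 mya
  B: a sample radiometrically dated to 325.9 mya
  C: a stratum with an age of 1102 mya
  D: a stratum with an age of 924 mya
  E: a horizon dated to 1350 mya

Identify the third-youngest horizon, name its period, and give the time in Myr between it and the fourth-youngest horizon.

Smaller Ma means younger, so youngest first: B 325.9 < A 699 < D 924 < C 1102 < E 1350.
Counting 3 along gives D (924 Ma); the excerpt puts that inside the Tonian, 1000–720 Ma.
Next in line is C (1102 Ma), and 1102 − 924 = 178 Myr.

D, in the Tonian; 178 million years to C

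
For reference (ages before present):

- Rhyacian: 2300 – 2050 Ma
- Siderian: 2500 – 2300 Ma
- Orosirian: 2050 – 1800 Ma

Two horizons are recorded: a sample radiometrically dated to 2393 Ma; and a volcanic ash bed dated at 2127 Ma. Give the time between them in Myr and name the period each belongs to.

Elapsed time: 2393 − 2127 = 266 Myr.
2393 Ma lies within 2500–2300 Ma: Siderian.
2127 Ma lies within 2300–2050 Ma: Rhyacian.

266 million years apart; the first in the Siderian, the second in the Rhyacian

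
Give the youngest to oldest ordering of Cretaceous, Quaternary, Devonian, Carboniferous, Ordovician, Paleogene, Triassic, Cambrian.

Quaternary, Paleogene, Cretaceous, Triassic, Carboniferous, Devonian, Ordovician, Cambrian

Group by era (each group listed oldest first) — Paleozoic: Cambrian, Ordovician, Devonian, Carboniferous; Mesozoic: Triassic, Cretaceous; Cenozoic: Paleogene, Quaternary. The eras run Paleozoic → Mesozoic → Cenozoic. Concatenating the groups in that era order and then reversing gives youngest to oldest.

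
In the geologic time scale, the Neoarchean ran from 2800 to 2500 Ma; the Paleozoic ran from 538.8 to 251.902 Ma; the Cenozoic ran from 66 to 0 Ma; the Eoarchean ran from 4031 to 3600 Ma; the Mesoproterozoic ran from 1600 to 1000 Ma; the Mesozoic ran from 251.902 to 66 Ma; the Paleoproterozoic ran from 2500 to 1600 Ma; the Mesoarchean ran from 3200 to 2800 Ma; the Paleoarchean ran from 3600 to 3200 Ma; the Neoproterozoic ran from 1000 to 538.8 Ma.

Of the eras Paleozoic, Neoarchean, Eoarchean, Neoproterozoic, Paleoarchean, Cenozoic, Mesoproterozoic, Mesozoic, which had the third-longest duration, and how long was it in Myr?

Durations: Paleozoic 286.898; Neoarchean 300; Eoarchean 431; Neoproterozoic 461.2; Paleoarchean 400; Cenozoic 66; Mesoproterozoic 600; Mesozoic 185.902 Myr.
Sorted longest-first: Mesoproterozoic (600), Neoproterozoic (461.2), Eoarchean (431), Paleoarchean (400), Neoarchean (300), Paleozoic (286.898), Mesozoic (185.902), Cenozoic (66).
The third longest is Eoarchean at 431 Myr.

Eoarchean, 431 million years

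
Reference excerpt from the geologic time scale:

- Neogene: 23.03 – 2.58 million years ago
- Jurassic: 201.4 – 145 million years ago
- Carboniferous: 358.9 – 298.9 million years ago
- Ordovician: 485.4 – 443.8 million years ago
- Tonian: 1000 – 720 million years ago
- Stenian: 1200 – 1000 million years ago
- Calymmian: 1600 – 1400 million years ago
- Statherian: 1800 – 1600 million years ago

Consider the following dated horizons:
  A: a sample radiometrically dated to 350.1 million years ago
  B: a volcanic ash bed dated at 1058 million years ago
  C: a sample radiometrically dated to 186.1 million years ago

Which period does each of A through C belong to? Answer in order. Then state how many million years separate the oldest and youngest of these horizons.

A: 350.1 Ma lies in 358.9–298.9 Ma, so Carboniferous.
B: 1058 Ma lies in 1200–1000 Ma, so Stenian.
C: 186.1 Ma lies in 201.4–145 Ma, so Jurassic.
Oldest = 1058 Ma, youngest = 186.1 Ma → span 871.9 Myr.

A — Carboniferous; B — Stenian; C — Jurassic; span 871.9 million years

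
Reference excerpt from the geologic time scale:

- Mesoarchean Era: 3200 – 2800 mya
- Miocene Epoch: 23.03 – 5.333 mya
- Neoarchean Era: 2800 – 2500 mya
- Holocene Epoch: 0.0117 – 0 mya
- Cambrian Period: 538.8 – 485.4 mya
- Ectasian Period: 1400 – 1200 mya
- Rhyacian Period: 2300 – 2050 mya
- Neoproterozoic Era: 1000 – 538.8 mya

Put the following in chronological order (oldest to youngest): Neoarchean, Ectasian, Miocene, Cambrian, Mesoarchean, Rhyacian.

Sorting by start age (descending Ma, since larger Ma = older): Mesoarchean began 3200, Neoarchean began 2800, Rhyacian began 2300, Ectasian began 1400, Cambrian began 538.8, Miocene began 23.03.

Mesoarchean, Neoarchean, Rhyacian, Ectasian, Cambrian, Miocene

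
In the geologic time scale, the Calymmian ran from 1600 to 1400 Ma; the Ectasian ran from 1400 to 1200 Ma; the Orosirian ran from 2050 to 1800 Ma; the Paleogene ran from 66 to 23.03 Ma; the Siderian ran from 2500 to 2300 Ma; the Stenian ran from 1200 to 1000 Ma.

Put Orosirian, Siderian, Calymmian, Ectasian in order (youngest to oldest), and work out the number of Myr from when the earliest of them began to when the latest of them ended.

Ectasian, Calymmian, Orosirian, Siderian; total span 1300 Myr

From the excerpt: Orosirian 2050–1800; Siderian 2500–2300; Calymmian 1600–1400; Ectasian 1400–1200 (Ma).
Larger Ma is earlier, so the oldest is Siderian and the youngest is Ectasian; youngest to oldest: Ectasian, Calymmian, Orosirian, Siderian.
Oldest start 2500 minus youngest end 1200 gives 1300 Myr overall.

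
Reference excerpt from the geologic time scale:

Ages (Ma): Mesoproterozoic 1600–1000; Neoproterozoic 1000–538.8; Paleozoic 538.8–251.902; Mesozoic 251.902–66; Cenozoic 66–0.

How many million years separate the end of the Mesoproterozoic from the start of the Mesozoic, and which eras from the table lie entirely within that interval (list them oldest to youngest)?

748.098 million years; Neoproterozoic, Paleozoic

The Mesoproterozoic closes at 1000 Ma and the Mesozoic opens at 251.902 Ma, so the interval is 1000 − 251.902 = 748.098 Myr.
An era fits inside if it starts at or after 1000 Ma and ends at or before 251.902 Ma; oldest first that gives Neoproterozoic, Paleozoic.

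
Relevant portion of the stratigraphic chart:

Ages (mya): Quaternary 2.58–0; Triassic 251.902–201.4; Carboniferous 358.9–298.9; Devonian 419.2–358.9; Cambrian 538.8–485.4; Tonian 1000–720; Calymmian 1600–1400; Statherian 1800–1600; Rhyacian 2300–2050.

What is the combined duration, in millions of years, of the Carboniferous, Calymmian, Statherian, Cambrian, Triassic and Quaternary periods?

Each duration: Carboniferous = 60; Calymmian = 200; Statherian = 200; Cambrian = 53.4; Triassic = 50.502; Quaternary = 2.58.
Sum: 60 + 200 + 200 + 53.4 + 50.502 + 2.58 = 566.482 Myr.

566.482 million years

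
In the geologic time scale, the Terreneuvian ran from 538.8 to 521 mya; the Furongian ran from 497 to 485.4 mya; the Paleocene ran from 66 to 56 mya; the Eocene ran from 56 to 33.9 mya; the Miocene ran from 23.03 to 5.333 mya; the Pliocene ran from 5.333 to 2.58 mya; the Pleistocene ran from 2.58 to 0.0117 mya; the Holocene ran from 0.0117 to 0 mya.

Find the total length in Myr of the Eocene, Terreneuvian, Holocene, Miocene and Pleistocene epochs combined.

60.177 million years

Duration is start − end for each: (56 − 33.9) + (538.8 − 521) + (0.0117 − 0) + (23.03 − 5.333) + (2.58 − 0.0117).
That is 22.1 + 17.8 + 0.0117 + 17.697 + 2.5683, which totals 60.177 million years.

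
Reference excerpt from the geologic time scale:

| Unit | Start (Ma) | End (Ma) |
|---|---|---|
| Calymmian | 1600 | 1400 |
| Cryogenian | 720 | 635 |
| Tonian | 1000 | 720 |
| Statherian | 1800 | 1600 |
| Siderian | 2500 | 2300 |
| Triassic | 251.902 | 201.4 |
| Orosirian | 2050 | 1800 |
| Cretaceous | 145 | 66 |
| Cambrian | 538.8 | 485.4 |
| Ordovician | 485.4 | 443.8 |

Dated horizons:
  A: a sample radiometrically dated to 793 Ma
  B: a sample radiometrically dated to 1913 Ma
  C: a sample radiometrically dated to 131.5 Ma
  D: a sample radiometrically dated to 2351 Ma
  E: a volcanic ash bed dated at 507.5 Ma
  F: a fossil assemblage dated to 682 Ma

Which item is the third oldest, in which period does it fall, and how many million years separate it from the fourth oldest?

Larger Ma means older, so oldest first: D 2351 > B 1913 > A 793 > F 682 > E 507.5 > C 131.5.
Counting 3 along gives A (793 Ma); the excerpt puts that inside the Tonian, 1000–720 Ma.
Next in line is F (682 Ma), and 793 − 682 = 111 Myr.

A, in the Tonian; 111 million years to F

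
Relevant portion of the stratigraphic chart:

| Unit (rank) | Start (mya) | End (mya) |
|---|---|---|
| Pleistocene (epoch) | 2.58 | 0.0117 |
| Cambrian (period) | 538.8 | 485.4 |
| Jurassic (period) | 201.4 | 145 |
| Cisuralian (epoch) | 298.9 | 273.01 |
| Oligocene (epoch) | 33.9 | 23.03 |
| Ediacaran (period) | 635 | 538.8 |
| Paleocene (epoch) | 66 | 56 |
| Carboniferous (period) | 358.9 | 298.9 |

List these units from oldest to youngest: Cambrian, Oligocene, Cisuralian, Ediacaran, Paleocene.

The oldest of these is Ediacaran (starts 635 Ma) and the youngest is Oligocene (ends 23.03 Ma).
In between, by decreasing start age: Cambrian (538.8), Cisuralian (298.9), Paleocene (66).

Ediacaran, Cambrian, Cisuralian, Paleocene, Oligocene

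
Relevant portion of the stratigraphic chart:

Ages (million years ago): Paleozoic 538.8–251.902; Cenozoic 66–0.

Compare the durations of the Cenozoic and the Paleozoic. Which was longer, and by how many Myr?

Cenozoic: 66 − 0 = 66 Myr.
Paleozoic: 538.8 − 251.902 = 286.898 Myr.
Difference: 286.898 − 66 = 220.898 Myr, so the Paleozoic was longer.

Paleozoic, by 220.898 million years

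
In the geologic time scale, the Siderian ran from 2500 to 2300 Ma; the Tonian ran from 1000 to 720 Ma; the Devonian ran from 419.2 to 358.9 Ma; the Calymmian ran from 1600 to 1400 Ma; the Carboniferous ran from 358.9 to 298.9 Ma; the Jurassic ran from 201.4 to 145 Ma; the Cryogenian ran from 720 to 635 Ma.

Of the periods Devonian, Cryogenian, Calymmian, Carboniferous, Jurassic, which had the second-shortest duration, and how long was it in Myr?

Durations: Devonian 60.3; Cryogenian 85; Calymmian 200; Carboniferous 60; Jurassic 56.4 Myr.
Sorted shortest-first: Jurassic (56.4), Carboniferous (60), Devonian (60.3), Cryogenian (85), Calymmian (200).
The second shortest is Carboniferous at 60 Myr.

Carboniferous, 60 million years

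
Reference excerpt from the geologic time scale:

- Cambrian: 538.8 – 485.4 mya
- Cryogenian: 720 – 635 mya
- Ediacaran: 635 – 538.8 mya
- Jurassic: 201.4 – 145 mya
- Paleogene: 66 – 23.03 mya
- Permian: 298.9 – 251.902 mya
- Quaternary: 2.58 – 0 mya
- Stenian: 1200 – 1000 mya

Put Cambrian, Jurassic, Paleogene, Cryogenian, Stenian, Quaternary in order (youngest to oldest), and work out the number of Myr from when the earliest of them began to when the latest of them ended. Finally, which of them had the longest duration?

Quaternary → Paleogene → Jurassic → Cambrian → Cryogenian → Stenian; total span 1200 Myr; longest is Stenian

From the excerpt: Cambrian 538.8–485.4; Jurassic 201.4–145; Paleogene 66–23.03; Cryogenian 720–635; Stenian 1200–1000; Quaternary 2.58–0 (Ma).
Larger Ma is earlier, so the oldest is Stenian and the youngest is Quaternary; youngest to oldest: Quaternary, Paleogene, Jurassic, Cambrian, Cryogenian, Stenian.
Oldest start 1200 minus youngest end 0 gives 1200 Myr overall.
Individual lengths (start − end): Cryogenian 85; Quaternary 2.58; Cambrian 53.4; Paleogene 42.97; Stenian 200; Jurassic 56.4. The largest is Stenian at 200 Myr.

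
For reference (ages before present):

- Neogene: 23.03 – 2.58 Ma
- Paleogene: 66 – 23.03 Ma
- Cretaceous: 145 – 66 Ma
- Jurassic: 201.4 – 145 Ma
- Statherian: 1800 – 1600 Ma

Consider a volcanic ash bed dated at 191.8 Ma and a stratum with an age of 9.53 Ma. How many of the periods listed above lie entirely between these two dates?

The older date is 191.8 Ma and the younger is 9.53 Ma.
Periods with start < 191.8 and end > 9.53 Ma: Cretaceous (145–66), Paleogene (66–23.03).
That is 2 complete periods.

2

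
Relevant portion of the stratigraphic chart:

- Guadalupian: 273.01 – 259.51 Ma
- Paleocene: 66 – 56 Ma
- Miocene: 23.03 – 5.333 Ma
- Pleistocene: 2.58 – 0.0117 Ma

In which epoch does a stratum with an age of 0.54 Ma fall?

0.54 Ma lies between 2.58 and 0.0117 Ma, so it falls in the Pleistocene.

Pleistocene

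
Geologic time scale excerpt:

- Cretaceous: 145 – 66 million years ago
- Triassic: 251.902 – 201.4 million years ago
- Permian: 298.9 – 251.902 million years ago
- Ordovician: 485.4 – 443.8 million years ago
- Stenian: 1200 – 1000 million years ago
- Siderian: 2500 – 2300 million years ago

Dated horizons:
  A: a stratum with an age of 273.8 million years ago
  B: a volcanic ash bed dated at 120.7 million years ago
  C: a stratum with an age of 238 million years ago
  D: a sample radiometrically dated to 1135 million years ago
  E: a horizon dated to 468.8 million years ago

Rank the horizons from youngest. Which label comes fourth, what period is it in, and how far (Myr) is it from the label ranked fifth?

E, in the Ordovician; 666.2 million years to D

Sorted youngest-first by Ma: B (120.7), C (238), A (273.8), E (468.8), D (1135).
The fourth youngest is E at 468.8 Ma, which lies in 485.4–443.8 Ma: the Ordovician.
The fifth youngest is D at 1135 Ma; separation = |468.8 − 1135| = 666.2 Myr.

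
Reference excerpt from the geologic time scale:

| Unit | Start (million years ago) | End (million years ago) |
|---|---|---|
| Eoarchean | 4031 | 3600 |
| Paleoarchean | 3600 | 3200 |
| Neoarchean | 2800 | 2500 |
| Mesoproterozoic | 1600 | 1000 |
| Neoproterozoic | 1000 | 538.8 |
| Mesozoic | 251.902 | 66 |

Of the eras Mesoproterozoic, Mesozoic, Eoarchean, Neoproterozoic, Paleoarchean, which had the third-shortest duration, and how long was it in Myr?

Eoarchean, 431 million years

Durations: Mesoproterozoic 600; Mesozoic 185.902; Eoarchean 431; Neoproterozoic 461.2; Paleoarchean 400 Myr.
Sorted shortest-first: Mesozoic (185.902), Paleoarchean (400), Eoarchean (431), Neoproterozoic (461.2), Mesoproterozoic (600).
The third shortest is Eoarchean at 431 Myr.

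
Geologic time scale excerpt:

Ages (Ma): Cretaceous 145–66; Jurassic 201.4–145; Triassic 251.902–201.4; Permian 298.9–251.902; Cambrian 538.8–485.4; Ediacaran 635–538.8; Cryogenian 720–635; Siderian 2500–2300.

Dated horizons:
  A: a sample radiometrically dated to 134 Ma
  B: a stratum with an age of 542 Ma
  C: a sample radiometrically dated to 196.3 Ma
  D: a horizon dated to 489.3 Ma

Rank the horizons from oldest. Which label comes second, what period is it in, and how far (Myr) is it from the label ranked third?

Larger Ma means older, so oldest first: B 542 > D 489.3 > C 196.3 > A 134.
Counting 2 along gives D (489.3 Ma); the excerpt puts that inside the Cambrian, 538.8–485.4 Ma.
Next in line is C (196.3 Ma), and 489.3 − 196.3 = 293 Myr.

D, in the Cambrian; 293 million years to C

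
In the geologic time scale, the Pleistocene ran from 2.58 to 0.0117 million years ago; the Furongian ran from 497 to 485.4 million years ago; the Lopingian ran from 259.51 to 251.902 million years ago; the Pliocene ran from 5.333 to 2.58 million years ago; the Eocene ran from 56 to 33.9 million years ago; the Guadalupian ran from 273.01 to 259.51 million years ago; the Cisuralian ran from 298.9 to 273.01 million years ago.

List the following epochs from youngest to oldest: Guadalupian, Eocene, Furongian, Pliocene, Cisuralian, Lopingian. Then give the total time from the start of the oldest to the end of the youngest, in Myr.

Start ages (Ma): Furongian 497, Cisuralian 298.9, Guadalupian 273.01, Lopingian 259.51, Eocene 56, Pliocene 5.333.
Ordered youngest to oldest: Pliocene, Eocene, Lopingian, Guadalupian, Cisuralian, Furongian.
Span = 497 − 2.58 = 494.42 Myr.

Pliocene, Eocene, Lopingian, Guadalupian, Cisuralian, Furongian; total span 494.42 Myr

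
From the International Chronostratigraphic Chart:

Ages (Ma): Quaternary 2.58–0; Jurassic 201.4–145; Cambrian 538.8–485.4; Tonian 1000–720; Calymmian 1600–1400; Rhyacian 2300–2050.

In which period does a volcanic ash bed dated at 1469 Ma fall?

Calymmian

1469 Ma lies between 1600 and 1400 Ma, so it falls in the Calymmian.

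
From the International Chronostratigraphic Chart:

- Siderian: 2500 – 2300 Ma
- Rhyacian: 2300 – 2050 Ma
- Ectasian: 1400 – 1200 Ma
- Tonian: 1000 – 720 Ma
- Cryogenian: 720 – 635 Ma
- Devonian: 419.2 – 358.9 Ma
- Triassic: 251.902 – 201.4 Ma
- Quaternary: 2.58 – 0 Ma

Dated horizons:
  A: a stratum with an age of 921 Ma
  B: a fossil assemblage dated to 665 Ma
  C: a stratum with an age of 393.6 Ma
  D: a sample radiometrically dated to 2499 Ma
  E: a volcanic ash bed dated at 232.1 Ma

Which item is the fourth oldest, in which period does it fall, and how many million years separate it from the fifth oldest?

C, in the Devonian; 161.5 million years to E

Sorted oldest-first by Ma: D (2499), A (921), B (665), C (393.6), E (232.1).
The fourth oldest is C at 393.6 Ma, which lies in 419.2–358.9 Ma: the Devonian.
The fifth oldest is E at 232.1 Ma; separation = |393.6 − 232.1| = 161.5 Myr.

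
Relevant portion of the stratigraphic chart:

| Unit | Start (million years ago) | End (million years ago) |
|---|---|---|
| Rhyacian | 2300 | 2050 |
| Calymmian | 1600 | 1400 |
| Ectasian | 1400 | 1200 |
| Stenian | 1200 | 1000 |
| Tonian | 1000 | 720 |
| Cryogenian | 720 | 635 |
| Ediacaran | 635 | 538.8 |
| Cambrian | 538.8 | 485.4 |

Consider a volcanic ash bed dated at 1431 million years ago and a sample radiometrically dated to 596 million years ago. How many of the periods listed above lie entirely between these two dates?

4

1431 Ma sits inside the Calymmian (1600–1400) and 596 Ma inside the Ediacaran (635–538.8); neither of those is wholly between the two dates.
The listed periods lying completely between them are Ectasian, Stenian, Tonian, Cryogenian — 4 in all.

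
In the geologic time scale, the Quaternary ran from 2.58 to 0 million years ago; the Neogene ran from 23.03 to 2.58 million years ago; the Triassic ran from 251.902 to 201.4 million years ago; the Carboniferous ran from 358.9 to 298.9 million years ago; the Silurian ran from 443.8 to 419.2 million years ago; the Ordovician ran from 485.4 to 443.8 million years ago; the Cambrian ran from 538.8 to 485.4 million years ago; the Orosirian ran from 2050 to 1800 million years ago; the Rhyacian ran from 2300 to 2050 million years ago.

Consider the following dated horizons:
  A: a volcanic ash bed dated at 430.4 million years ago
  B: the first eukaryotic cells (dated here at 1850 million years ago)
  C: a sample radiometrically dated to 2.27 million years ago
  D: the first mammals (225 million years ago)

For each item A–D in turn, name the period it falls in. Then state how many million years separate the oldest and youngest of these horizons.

Match each age against the start–end ranges in the excerpt: A = 430.4 Ma → Silurian (443.8–419.2); B = 1850 Ma → Orosirian (2050–1800); C = 2.27 Ma → Quaternary (2.58–0); D = 225 Ma → Triassic (251.902–201.4).
The largest age is 1850 Ma and the smallest is 2.27 Ma; their difference is 1847.73 Myr.

A — Silurian; B — Orosirian; C — Quaternary; D — Triassic; span 1847.73 million years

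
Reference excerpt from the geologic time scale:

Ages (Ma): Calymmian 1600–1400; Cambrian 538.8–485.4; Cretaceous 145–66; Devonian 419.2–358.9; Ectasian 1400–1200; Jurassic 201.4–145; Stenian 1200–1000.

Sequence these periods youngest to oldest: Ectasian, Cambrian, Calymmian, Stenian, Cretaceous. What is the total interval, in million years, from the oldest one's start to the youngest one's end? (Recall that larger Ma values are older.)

Start ages (Ma): Calymmian 1600, Ectasian 1400, Stenian 1200, Cambrian 538.8, Cretaceous 145.
Ordered youngest to oldest: Cretaceous, Cambrian, Stenian, Ectasian, Calymmian.
Span = 1600 − 66 = 1534 Myr.

Cretaceous → Cambrian → Stenian → Ectasian → Calymmian; total span 1534 Myr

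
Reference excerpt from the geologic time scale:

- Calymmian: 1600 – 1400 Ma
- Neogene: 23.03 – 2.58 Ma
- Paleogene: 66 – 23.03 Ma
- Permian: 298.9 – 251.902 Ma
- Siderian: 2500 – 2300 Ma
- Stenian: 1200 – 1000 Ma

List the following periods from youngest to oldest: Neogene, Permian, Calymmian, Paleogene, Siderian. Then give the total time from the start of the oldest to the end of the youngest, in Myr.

Neogene, Paleogene, Permian, Calymmian, Siderian; total span 2497.42 Myr

From the excerpt: Neogene 23.03–2.58; Permian 298.9–251.902; Calymmian 1600–1400; Paleogene 66–23.03; Siderian 2500–2300 (Ma).
Larger Ma is earlier, so the oldest is Siderian and the youngest is Neogene; youngest to oldest: Neogene, Paleogene, Permian, Calymmian, Siderian.
Oldest start 2500 minus youngest end 2.58 gives 2497.42 Myr overall.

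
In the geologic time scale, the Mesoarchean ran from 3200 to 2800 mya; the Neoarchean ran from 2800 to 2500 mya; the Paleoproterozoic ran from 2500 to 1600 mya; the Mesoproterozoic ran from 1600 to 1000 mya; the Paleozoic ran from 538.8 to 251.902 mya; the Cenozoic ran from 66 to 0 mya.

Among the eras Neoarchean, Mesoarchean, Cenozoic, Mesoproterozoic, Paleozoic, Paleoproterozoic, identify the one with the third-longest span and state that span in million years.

Mesoarchean, 400 million years

Start − end for each: Neoarchean 2800 − 2500 = 300; Mesoarchean 3200 − 2800 = 400; Cenozoic 66 − 0 = 66; Mesoproterozoic 1600 − 1000 = 600; Paleozoic 538.8 − 251.902 = 286.898; Paleoproterozoic 2500 − 1600 = 900.
Ranking these from longest: Paleoproterozoic > Mesoproterozoic > Mesoarchean > Neoarchean > Paleozoic > Cenozoic.
Position 3 in that ranking is Mesoarchean, which lasted 400 Myr.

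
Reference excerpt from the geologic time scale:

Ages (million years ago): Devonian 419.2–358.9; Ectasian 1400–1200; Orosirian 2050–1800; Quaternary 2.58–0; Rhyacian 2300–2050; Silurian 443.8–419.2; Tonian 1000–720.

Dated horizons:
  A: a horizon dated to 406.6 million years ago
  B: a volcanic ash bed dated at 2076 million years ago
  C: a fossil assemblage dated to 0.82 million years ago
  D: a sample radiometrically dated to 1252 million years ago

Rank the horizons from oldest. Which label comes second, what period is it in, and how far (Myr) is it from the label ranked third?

Larger Ma means older, so oldest first: B 2076 > D 1252 > A 406.6 > C 0.82.
Counting 2 along gives D (1252 Ma); the excerpt puts that inside the Ectasian, 1400–1200 Ma.
Next in line is A (406.6 Ma), and 1252 − 406.6 = 845.4 Myr.

D, in the Ectasian; 845.4 million years to A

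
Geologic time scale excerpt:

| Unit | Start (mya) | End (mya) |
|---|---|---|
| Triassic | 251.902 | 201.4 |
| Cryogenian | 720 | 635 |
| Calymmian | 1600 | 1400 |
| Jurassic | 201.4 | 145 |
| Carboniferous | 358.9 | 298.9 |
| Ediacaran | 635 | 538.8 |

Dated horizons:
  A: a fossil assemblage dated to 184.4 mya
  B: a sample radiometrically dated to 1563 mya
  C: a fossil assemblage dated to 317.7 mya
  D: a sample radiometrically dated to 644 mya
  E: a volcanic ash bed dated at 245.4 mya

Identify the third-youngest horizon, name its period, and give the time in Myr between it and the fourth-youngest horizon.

C, in the Carboniferous; 326.3 million years to D

Sorted youngest-first by Ma: A (184.4), E (245.4), C (317.7), D (644), B (1563).
The third youngest is C at 317.7 Ma, which lies in 358.9–298.9 Ma: the Carboniferous.
The fourth youngest is D at 644 Ma; separation = |317.7 − 644| = 326.3 Myr.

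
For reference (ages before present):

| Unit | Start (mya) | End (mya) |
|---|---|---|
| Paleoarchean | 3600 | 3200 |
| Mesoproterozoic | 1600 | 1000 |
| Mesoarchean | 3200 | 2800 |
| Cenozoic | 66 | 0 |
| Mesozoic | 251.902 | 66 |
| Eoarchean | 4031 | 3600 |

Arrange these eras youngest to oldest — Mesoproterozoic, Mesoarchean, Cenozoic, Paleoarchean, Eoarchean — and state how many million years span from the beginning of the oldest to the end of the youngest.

Start ages (Ma): Eoarchean 4031, Paleoarchean 3600, Mesoarchean 3200, Mesoproterozoic 1600, Cenozoic 66.
Ordered youngest to oldest: Cenozoic, Mesoproterozoic, Mesoarchean, Paleoarchean, Eoarchean.
Span = 4031 − 0 = 4031 Myr.

Cenozoic, Mesoproterozoic, Mesoarchean, Paleoarchean, Eoarchean; total span 4031 Myr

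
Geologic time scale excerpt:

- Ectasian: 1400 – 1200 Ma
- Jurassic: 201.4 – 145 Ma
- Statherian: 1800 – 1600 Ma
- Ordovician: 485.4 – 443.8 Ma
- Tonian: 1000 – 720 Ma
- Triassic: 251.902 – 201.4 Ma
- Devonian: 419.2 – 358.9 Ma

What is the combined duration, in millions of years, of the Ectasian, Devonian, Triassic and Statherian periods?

Duration is start − end for each: (1400 − 1200) + (419.2 − 358.9) + (251.902 − 201.4) + (1800 − 1600).
That is 200 + 60.3 + 50.502 + 200, which totals 510.802 million years.

510.802 million years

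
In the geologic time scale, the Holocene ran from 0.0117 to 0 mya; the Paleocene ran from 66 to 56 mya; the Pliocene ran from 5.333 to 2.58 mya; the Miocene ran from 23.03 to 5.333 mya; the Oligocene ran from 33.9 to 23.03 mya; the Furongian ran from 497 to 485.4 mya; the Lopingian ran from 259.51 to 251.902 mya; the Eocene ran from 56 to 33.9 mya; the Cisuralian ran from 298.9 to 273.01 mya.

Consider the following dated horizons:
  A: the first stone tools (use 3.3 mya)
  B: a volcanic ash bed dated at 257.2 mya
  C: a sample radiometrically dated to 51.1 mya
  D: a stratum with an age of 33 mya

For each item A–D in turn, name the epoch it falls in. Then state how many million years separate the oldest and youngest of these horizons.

Match each age against the start–end ranges in the excerpt: A = 3.3 Ma → Pliocene (5.333–2.58); B = 257.2 Ma → Lopingian (259.51–251.902); C = 51.1 Ma → Eocene (56–33.9); D = 33 Ma → Oligocene (33.9–23.03).
The largest age is 257.2 Ma and the smallest is 3.3 Ma; their difference is 253.9 Myr.

A — Pliocene; B — Lopingian; C — Eocene; D — Oligocene; span 253.9 million years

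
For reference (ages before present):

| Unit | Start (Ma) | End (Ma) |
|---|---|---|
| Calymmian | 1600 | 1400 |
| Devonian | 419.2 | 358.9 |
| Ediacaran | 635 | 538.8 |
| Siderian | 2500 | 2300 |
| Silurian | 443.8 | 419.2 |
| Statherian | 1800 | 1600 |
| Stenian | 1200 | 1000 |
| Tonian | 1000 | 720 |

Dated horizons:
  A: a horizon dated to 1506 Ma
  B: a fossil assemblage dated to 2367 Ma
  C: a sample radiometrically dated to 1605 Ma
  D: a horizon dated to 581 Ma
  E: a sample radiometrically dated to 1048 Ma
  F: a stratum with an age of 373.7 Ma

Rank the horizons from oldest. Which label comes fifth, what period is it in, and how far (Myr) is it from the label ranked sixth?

Sorted oldest-first by Ma: B (2367), C (1605), A (1506), E (1048), D (581), F (373.7).
The fifth oldest is D at 581 Ma, which lies in 635–538.8 Ma: the Ediacaran.
The sixth oldest is F at 373.7 Ma; separation = |581 − 373.7| = 207.3 Myr.

D, in the Ediacaran; 207.3 million years to F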